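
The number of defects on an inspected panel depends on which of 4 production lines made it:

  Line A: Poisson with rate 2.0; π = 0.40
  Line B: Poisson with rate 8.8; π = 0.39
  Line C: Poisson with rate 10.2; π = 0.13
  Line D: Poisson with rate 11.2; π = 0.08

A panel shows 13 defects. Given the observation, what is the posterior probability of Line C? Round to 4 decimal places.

0.2818

The responsibility of component k is P(Z=k) f_k(x) divided by Σ_j P(Z=j) f_j(x).
Evaluate each component's likelihood at the observed value:
  p_A = 1.78041e-07
  p_B = 0.0459413
  p_C = 0.0772179
  p_D = 0.0958199
Prior × likelihood for each component:
  P(Z=A)·p_A = 0.40 × 1.78041e-07 = 7.12165e-08
  P(Z=B)·p_B = 0.39 × 0.0459413 = 0.0179171
  P(Z=C)·p_C = 0.13 × 0.0772179 = 0.0100383
  P(Z=D)·p_D = 0.08 × 0.0958199 = 0.00766559
Sum: 7.12165e-08 + 0.0179171 + 0.0100383 + 0.00766559 = 0.0356211
Responsibility of Line C: 0.0100383 / 0.0356211 ≈ 0.2818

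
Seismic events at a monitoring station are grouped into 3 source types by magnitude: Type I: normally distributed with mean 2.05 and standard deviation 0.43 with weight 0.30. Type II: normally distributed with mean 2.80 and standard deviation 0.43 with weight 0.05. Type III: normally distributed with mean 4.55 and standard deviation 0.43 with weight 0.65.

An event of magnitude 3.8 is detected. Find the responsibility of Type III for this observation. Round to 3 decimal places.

P(component k | x) = π_k·f_k(x) / marginal(x), where marginal(x) = Σ_j π_j·f_j(x).
Component likelihoods at x = 3.8:
  f_I = 0.000234872
  f_II = 0.0620923
  f_III = 0.202693
Prior × likelihood for each component:
  π_I·f_I = 0.30 × 0.000234872 = 7.04615e-05
  π_II·f_II = 0.05 × 0.0620923 = 0.00310462
  π_III·f_III = 0.65 × 0.202693 = 0.131751
Sum: 7.04615e-05 + 0.00310462 + 0.131751 = 0.134926
P(Type III | x) = 0.131751 / 0.134926 ≈ 0.976

0.976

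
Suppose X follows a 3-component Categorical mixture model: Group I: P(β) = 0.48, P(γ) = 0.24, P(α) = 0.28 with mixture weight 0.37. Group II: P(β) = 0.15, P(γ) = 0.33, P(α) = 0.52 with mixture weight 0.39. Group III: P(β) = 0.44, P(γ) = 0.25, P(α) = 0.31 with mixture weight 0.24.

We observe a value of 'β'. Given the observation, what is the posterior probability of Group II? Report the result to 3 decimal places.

Apply Bayes' rule: the posterior for each component is proportional to its prior times its likelihood at x.
Evaluate each component's likelihood at the observed value:
  p_I = 0.48
  p_II = 0.15
  p_III = 0.44
Weight by the priors:
  w_I·p_I = 0.37 × 0.48 = 0.1776
  w_II·p_II = 0.39 × 0.15 = 0.0585
  w_III·p_III = 0.24 × 0.44 = 0.1056
Evidence: 0.1776 + 0.0585 + 0.1056 = 0.3417
So the posterior for Group II is 0.0585 / 0.3417 ≈ 0.171.

0.171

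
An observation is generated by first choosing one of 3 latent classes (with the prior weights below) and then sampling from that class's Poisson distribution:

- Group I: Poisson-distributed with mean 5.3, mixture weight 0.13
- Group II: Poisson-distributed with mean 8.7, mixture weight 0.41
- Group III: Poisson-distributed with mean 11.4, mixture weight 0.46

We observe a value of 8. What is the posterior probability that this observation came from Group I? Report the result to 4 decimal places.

Posterior ∝ prior × likelihood, so P(k | x) ∝ P(Z=k) f_k(x); normalise over all components.
Component likelihoods at x = 8:
  f_I = 0.0770772
  f_II = 0.135604
  f_III = 0.0792066
Multiply by the mixture weights:
  P(Z=I)·f_I = 0.13 × 0.0770772 = 0.01002
  P(Z=II)·f_II = 0.41 × 0.135604 = 0.0555975
  P(Z=III)·f_III = 0.46 × 0.0792066 = 0.036435
Normaliser: 0.01002 + 0.0555975 + 0.036435 = 0.102053
Responsibility of Group I: 0.01002 / 0.102053 ≈ 0.0982

0.0982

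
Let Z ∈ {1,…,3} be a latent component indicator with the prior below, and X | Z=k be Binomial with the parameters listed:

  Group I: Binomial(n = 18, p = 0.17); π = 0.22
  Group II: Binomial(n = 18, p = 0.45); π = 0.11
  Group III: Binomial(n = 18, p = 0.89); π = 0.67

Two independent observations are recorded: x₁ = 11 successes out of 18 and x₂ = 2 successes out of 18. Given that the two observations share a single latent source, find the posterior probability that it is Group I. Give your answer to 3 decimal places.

0.076

The responsibility of component k is P(Z=k) f_k(x) divided by Σ_j P(Z=j) f_j(x).
Since both observations come from the same component, the likelihood for component k is f_k(x₁)·f_k(x₂).
  p_I = [C(18,11)·0.17^11·0.83^7 = 31824·3.42719e-09·0.271361 = 2.95964e-05] × [0.224305] = 6.63863e-06
  p_II = [C(18,11)·0.45^11·0.55^7 = 31824·0.000153228·0.0152244 = 0.0742389] × [0.0021723] = 0.000161269
  p_III = [C(18,11)·0.89^11·0.11^7 = 31824·0.277517·1.94872e-07 = 0.00172105] × [5.56871e-14] = 9.58403e-17
Weight by the priors:
  P(Z=I)·p_I = 0.22 × 6.63863e-06 = 1.4605e-06
  P(Z=II)·p_II = 0.11 × 0.000161269 = 1.77396e-05
  P(Z=III)·p_III = 0.67 × 9.58403e-17 = 6.4213e-17
Normaliser: 1.4605e-06 + 1.77396e-05 + 6.4213e-17 = 1.92001e-05
P(Group I | x) = 1.4605e-06 / 1.92001e-05 ≈ 0.076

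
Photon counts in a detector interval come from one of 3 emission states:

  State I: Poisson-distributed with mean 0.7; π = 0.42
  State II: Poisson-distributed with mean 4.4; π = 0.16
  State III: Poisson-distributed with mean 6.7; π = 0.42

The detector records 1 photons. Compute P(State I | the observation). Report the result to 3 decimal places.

P(component k | x) = π_k·f_k(x) / marginal(x), where marginal(x) = Σ_j π_j·f_j(x).
Component likelihoods at x = 1 photons:
  f_I = e^(−0.7)·0.7^1/1! = 0.34761
  f_II = e^(−4.4)·4.4^1/1! = 0.0540203
  f_III = e^(−6.7)·6.7^1/1! = 0.00824711
Prior × likelihood for each component:
  π_I·f_I = 0.42 × 0.34761 = 0.145996
  π_II·f_II = 0.16 × 0.0540203 = 0.00864325
  π_III·f_III = 0.42 × 0.00824711 = 0.00346379
Normaliser: 0.145996 + 0.00864325 + 0.00346379 = 0.158103
P(State I | x) = 0.145996 / 0.158103 ≈ 0.923

0.923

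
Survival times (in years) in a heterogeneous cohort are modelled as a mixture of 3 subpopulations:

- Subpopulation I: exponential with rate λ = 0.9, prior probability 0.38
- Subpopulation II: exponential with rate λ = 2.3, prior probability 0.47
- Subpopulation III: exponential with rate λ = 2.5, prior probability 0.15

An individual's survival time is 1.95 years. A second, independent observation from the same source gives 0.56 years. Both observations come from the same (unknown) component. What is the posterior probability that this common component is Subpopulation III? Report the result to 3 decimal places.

0.042

Posterior ∝ prior × likelihood, so P(k | x) ∝ π_k f_k(x); normalise over all components.
Since both observations come from the same component, the likelihood for component k is f_k(x₁)·f_k(x₂).
  L_I = [0.9·e^(−0.9·1.95) = 0.9·e^(−1.7550) = 0.155617] × [0.543698] = 0.0846085
  L_II = [2.3·e^(−2.3·1.95) = 2.3·e^(−4.4850) = 0.0259368] × [0.63439] = 0.0164541
  L_III = [2.5·e^(−2.5·1.95) = 2.5·e^(−4.8750) = 0.0190877] × [0.616492] = 0.0117674
Weight by the priors:
  π_I·L_I = 0.38 × 0.0846085 = 0.0321512
  π_II·L_II = 0.47 × 0.0164541 = 0.00773342
  π_III·L_III = 0.15 × 0.0117674 = 0.00176512
Marginal: 0.0321512 + 0.00773342 + 0.00176512 = 0.0416497
P(Subpopulation III | x₁,x₂) ≈ 0.042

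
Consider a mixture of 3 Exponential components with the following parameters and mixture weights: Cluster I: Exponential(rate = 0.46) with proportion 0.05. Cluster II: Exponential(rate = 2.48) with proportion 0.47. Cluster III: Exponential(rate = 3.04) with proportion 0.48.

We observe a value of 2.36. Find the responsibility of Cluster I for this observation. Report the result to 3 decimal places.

0.635

By Bayes' theorem, P(k | x) = P(Z=k) f_k(x) / Σ_j P(Z=j) f_j(x).
Exponential densities:
  f_I = 0.155342
  f_II = 0.00712218
  f_III = 0.00232847
Weight by the priors:
  P(Z=I)·f_I = 0.05 × 0.155342 = 0.00776708
  P(Z=II)·f_II = 0.47 × 0.00712218 = 0.00334742
  P(Z=III)·f_III = 0.48 × 0.00232847 = 0.00111767
Evidence: 0.00776708 + 0.00334742 + 0.00111767 = 0.0122322
P(Cluster I | x) ≈ 0.635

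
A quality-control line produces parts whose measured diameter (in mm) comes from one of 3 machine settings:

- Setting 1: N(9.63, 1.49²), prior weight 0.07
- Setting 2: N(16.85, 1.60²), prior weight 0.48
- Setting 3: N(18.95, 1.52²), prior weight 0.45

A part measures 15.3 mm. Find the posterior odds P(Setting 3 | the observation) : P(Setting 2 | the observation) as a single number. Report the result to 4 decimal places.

Since P(k|x) ∝ w_k f_k(x), the posterior odds are w_i f_i(x) / (w_j f_j(x)).
Evaluate each component's likelihood at the observed value:
  f_1 = 0.000191978
  f_2 = 0.155956
  f_3 = 0.0146868
Odds = (0.45/0.48) × (0.0146868/0.155956) = 0.9375 × 0.0941725 ≈ 0.0883

0.0883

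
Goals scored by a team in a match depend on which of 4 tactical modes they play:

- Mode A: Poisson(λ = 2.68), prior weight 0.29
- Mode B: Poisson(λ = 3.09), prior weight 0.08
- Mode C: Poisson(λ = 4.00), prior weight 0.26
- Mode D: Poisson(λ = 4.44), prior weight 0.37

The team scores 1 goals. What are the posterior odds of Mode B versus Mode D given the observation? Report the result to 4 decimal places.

Since P(k|x) ∝ π_k f_k(x), the posterior odds are π_i f_i(x) / (π_j f_j(x)).
Component likelihoods at x = 1 goals:
  p_A = 0.183749
  p_B = 0.140601
  p_C = 0.0732626
  p_D = 0.052374
Odds = (0.08/0.37) × (0.140601/0.052374) = 0.216216 × 2.68456 ≈ 0.5804

0.5804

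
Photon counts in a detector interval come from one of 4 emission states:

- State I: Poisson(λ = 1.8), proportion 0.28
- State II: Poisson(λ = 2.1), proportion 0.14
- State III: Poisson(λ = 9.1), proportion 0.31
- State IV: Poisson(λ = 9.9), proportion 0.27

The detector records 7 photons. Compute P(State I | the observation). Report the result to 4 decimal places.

0.0091

Posterior ∝ prior × likelihood, so P(k | x) ∝ π_k f_k(x); normalise over all components.
Poisson probabilities:
  f_I = e^(−1.8)·1.8^7/7! = 0.00200792
  f_II = e^(−2.1)·2.1^7/7! = 0.00437609
  f_III = e^(−9.1)·9.1^7/7! = 0.114493
  f_IV = e^(−9.9)·9.9^7/7! = 0.0927898
Unnormalised posteriors:
  π_I·f_I = 0.28 × 0.00200792 = 0.000562218
  π_II·f_II = 0.14 × 0.00437609 = 0.000612652
  π_III·f_III = 0.31 × 0.114493 = 0.0354929
  π_IV·f_IV = 0.27 × 0.0927898 = 0.0250533
Denominator: 0.000562218 + 0.000612652 + 0.0354929 + 0.0250533 = 0.061721
Responsibility of State I: 0.000562218 / 0.061721 ≈ 0.0091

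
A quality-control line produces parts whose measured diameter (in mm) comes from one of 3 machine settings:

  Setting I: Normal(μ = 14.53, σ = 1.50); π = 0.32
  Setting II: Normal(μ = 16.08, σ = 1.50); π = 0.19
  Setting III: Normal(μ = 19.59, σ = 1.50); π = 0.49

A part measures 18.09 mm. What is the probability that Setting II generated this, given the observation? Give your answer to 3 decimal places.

0.197

Apply Bayes' rule: the posterior for each component is proportional to its prior times its likelihood at x.
Component likelihoods at x = 18.09 mm:
  p_I = (1/(1.50·√(2π)))·exp(−(18.09−14.53)²/(2·1.50²)) = 0.265962·exp(-2.81636) = 0.0159108
  p_II = (1/(1.50·√(2π)))·exp(−(18.09−16.08)²/(2·1.50²)) = 0.265962·exp(-0.89780) = 0.10837
  p_III = (1/(1.50·√(2π)))·exp(−(18.09−19.59)²/(2·1.50²)) = 0.265962·exp(-0.50000) = 0.161314
Multiply by the mixture weights:
  π_I·p_I = 0.32 × 0.0159108 = 0.00509145
  π_II·p_II = 0.19 × 0.10837 = 0.0205903
  π_III·p_III = 0.49 × 0.161314 = 0.0790438
Evidence: 0.00509145 + 0.0205903 + 0.0790438 = 0.104726
P(Setting II | 18.09 mm) ≈ 0.197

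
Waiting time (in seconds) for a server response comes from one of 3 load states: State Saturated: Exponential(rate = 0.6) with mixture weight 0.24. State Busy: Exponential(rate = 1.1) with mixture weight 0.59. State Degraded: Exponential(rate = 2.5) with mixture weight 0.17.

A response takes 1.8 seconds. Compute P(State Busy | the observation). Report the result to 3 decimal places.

0.626

By Bayes' theorem, P(k | x) = P(Z=k) f_k(x) / Σ_j P(Z=j) f_j(x).
Component likelihoods at x = 1.8 seconds:
  p_Saturated = 0.6·e^(−0.6·1.8) = 0.6·e^(−1.0800) = 0.203757
  p_Busy = 1.1·e^(−1.1·1.8) = 1.1·e^(−1.9800) = 0.151876
  p_Degraded = 2.5·e^(−2.5·1.8) = 2.5·e^(−4.5000) = 0.0277725
Multiply by the mixture weights:
  P(Z=Saturated)·p_Saturated = 0.24 × 0.203757 = 0.0489018
  P(Z=Busy)·p_Busy = 0.59 × 0.151876 = 0.0896069
  P(Z=Degraded)·p_Degraded = 0.17 × 0.0277725 = 0.00472132
Sum: 0.0489018 + 0.0896069 + 0.00472132 = 0.14323
Responsibility of State Busy: 0.0896069 / 0.14323 ≈ 0.626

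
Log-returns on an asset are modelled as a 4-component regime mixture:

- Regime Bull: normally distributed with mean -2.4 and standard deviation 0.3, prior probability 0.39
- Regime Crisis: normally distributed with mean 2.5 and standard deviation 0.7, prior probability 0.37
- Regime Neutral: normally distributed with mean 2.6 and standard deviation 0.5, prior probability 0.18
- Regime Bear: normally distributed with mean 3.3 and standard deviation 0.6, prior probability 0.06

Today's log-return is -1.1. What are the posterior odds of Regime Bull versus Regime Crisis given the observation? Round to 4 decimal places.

The posterior odds equal the prior odds times the likelihood ratio: (π_i/π_j)·(f_i(x)/f_j(x)).
Component likelihoods at x = -1.1:
  f_Bull = 0.000111236
  f_Crisis = 1.02917e-06
  f_Neutral = 1.02555e-12
  f_Bear = 1.39657e-12
Posterior odds = (π_Bull·f_Bull) / (π_Crisis·f_Crisis) = (0.39·0.000111236) / (0.37·1.02917e-06) = 4.33821e-05 / 3.80795e-07 ≈ 113.9252

113.9252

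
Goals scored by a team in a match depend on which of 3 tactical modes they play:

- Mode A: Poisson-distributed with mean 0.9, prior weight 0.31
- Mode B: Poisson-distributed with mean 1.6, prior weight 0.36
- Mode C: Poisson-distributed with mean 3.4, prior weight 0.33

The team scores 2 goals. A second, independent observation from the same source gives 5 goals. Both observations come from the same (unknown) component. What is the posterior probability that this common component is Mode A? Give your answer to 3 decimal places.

0.010

By Bayes' theorem, P(k | x) = π_k f_k(x) / Σ_j π_j f_j(x).
Since both observations come from the same component, the likelihood for component k is f_k(x₁)·f_k(x₂).
  f_A = [e^(−0.9)·0.9^2/2! = 0.164661] × [0.00200063] = 0.000329425
  f_B = [e^(−1.6)·1.6^2/2! = 0.258428] × [0.017642] = 0.00455918
  f_C = [e^(−3.4)·3.4^2/2! = 0.192898] × [0.126361] = 0.0243747
Unnormalised posteriors:
  π_A·f_A = 0.31 × 0.000329425 = 0.000102122
  π_B·f_B = 0.36 × 0.00455918 = 0.0016413
  π_C·f_C = 0.33 × 0.0243747 = 0.00804364
Normaliser: 0.000102122 + 0.0016413 + 0.00804364 = 0.00978707
Responsibility of Mode A: 0.000102122 / 0.00978707 ≈ 0.010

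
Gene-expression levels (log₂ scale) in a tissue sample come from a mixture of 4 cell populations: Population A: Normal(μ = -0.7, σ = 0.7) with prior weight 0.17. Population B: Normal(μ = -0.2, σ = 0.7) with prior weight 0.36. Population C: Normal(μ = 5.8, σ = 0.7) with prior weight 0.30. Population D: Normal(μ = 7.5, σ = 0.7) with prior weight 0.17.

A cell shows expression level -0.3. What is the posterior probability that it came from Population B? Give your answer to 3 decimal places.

0.712

P(component k | x) = P(Z=k)·f_k(x) / marginal(x), where marginal(x) = Σ_j P(Z=j)·f_j(x).
Normal densities:
  L_A = (1/(0.7·√(2π)))·exp(−(-0.3−-0.7)²/(2·0.7²)) = 0.569918·exp(-0.16327) = 0.484068
  L_B = (1/(0.7·√(2π)))·exp(−(-0.3−-0.2)²/(2·0.7²)) = 0.569918·exp(-0.01020) = 0.564132
  L_C = (1/(0.7·√(2π)))·exp(−(-0.3−5.8)²/(2·0.7²)) = 0.569918·exp(-37.96939) = 1.84466e-17
  L_D = (1/(0.7·√(2π)))·exp(−(-0.3−7.5)²/(2·0.7²)) = 0.569918·exp(-62.08163) = 6.22446e-28
Weight by the priors:
  P(Z=A)·L_A = 0.17 × 0.484068 = 0.0822916
  P(Z=B)·L_B = 0.36 × 0.564132 = 0.203087
  P(Z=C)·L_C = 0.30 × 1.84466e-17 = 5.53398e-18
  P(Z=D)·L_D = 0.17 × 6.22446e-28 = 1.05816e-28
Normaliser: 0.0822916 + 0.203087 + 5.53398e-18 + 1.05816e-28 = 0.285379
So the posterior for Population B is 0.203087 / 0.285379 ≈ 0.712.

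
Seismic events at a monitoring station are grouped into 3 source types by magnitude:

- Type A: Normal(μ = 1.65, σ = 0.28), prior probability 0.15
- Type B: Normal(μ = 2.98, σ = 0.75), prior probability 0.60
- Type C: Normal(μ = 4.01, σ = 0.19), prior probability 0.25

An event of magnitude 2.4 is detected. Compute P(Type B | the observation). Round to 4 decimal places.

Apply Bayes' rule: the posterior for each component is proportional to its prior times its likelihood at x.
Component likelihoods at x = 2.4:
  f_A = 0.0394254
  f_B = 0.394444
  f_C = 5.37357e-16
Multiply by the mixture weights:
  w_A·f_A = 0.15 × 0.0394254 = 0.00591381
  w_B·f_B = 0.60 × 0.394444 = 0.236666
  w_C·f_C = 0.25 × 5.37357e-16 = 1.34339e-16
Normaliser: 0.00591381 + 0.236666 + 1.34339e-16 = 0.24258
Responsibility of Type B: 0.236666 / 0.24258 ≈ 0.9756

0.9756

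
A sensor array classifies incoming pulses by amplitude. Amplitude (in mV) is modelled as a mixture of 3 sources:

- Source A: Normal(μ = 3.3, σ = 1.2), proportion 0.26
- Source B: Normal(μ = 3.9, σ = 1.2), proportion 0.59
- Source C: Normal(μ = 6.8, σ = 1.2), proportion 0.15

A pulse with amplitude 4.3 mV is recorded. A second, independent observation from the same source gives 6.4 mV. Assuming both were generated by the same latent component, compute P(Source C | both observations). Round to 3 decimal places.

0.187

The responsibility of component k is w_k f_k(x) divided by Σ_j w_j f_j(x).
Since both observations come from the same component, the likelihood for component k is f_k(x₁)·f_k(x₂).
  p_A = [(1/(1.2·√(2π)))·exp(−(4.3−3.3)²/(2·1.2²)) = 0.332452·exp(-0.34722) = 0.234927] × [0.0118188] = 0.00277654
  p_B = [(1/(1.2·√(2π)))·exp(−(4.3−3.9)²/(2·1.2²)) = 0.332452·exp(-0.05556) = 0.314486] × [0.0379533] = 0.0119358
  p_C = [(1/(1.2·√(2π)))·exp(−(4.3−6.8)²/(2·1.2²)) = 0.332452·exp(-2.17014) = 0.0379533] × [0.314486] = 0.0119358
Unnormalised posteriors:
  w_A·p_A = 0.26 × 0.00277654 = 0.000721902
  w_B·p_B = 0.59 × 0.0119358 = 0.00704211
  w_C·p_C = 0.15 × 0.0119358 = 0.00179037
Sum: 0.000721902 + 0.00704211 + 0.00179037 = 0.00955438
So the posterior for Source C is 0.00179037 / 0.00955438 ≈ 0.187.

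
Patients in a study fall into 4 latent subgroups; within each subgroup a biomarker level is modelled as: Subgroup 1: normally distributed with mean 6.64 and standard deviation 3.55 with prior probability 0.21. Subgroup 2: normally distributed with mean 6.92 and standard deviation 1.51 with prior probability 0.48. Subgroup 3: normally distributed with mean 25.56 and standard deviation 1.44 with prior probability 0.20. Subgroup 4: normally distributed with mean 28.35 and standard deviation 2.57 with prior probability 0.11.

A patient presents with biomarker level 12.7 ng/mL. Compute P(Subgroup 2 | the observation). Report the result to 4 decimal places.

0.0150

P(component k | x) = w_k·f_k(x) / marginal(x), where marginal(x) = Σ_j w_j·f_j(x).
Component likelihoods at x = 12.7 ng/mL:
  L_1 = (1/(3.55·√(2π)))·exp(−(12.7−6.64)²/(2·3.55²)) = 0.112378·exp(-1.45700) = 0.0261768
  L_2 = (1/(1.51·√(2π)))·exp(−(12.7−6.92)²/(2·1.51²)) = 0.264200·exp(-7.32608) = 0.000173883
  L_3 = (1/(1.44·√(2π)))·exp(−(12.7−25.56)²/(2·1.44²)) = 0.277043·exp(-39.87741) = 1.33048e-18
  L_4 = (1/(2.57·√(2π)))·exp(−(12.7−28.35)²/(2·2.57²)) = 0.155230·exp(-18.54097) = 1.37637e-09
Unnormalised posteriors:
  w_1·L_1 = 0.21 × 0.0261768 = 0.00549712
  w_2·L_2 = 0.48 × 0.000173883 = 8.34636e-05
  w_3·L_3 = 0.20 × 1.33048e-18 = 2.66096e-19
  w_4·L_4 = 0.11 × 1.37637e-09 = 1.51401e-10
Sum: 0.00549712 + 8.34636e-05 + 2.66096e-19 + 1.51401e-10 = 0.00558059
Responsibility of Subgroup 2: 8.34636e-05 / 0.00558059 ≈ 0.0150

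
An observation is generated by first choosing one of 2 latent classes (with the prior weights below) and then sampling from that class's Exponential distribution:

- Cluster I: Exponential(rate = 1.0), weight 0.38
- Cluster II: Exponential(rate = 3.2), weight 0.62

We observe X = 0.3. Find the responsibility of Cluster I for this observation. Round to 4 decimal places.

0.2704

The responsibility of component k is w_k f_k(x) divided by Σ_j w_j f_j(x).
Evaluate each component's likelihood at the observed value:
  f_I = 0.740818
  f_II = 1.22526
Unnormalised posteriors:
  w_I·f_I = 0.38 × 0.740818 = 0.281511
  w_II·f_II = 0.62 × 1.22526 = 0.759659
Normaliser: 0.281511 + 0.759659 = 1.04117
So the posterior for Cluster I is 0.281511 / 1.04117 ≈ 0.2704.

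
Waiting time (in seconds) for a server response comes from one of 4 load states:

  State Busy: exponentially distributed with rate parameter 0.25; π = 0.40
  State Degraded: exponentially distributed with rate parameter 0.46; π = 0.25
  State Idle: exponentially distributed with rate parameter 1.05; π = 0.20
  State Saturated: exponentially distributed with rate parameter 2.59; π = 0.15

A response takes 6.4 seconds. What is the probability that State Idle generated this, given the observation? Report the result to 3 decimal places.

0.010

By Bayes' theorem, P(k | x) = π_k f_k(x) / Σ_j π_j f_j(x).
Component likelihoods at x = 6.4 seconds:
  L_Busy = 0.25·e^(−0.25·6.4) = 0.25·e^(−1.6000) = 0.0504741
  L_Degraded = 0.46·e^(−0.46·6.4) = 0.46·e^(−2.9440) = 0.0242212
  L_Idle = 1.05·e^(−1.05·6.4) = 1.05·e^(−6.7200) = 0.00126687
  L_Saturated = 2.59·e^(−2.59·6.4) = 2.59·e^(−16.5760) = 1.63845e-07
Weight by the priors:
  π_Busy·L_Busy = 0.40 × 0.0504741 = 0.0201897
  π_Degraded·L_Degraded = 0.25 × 0.0242212 = 0.00605529
  π_Idle·L_Idle = 0.20 × 0.00126687 = 0.000253373
  π_Saturated·L_Saturated = 0.15 × 1.63845e-07 = 2.45768e-08
Normaliser: 0.0201897 + 0.00605529 + 0.000253373 + 2.45768e-08 = 0.0264983
So the posterior for State Idle is 0.000253373 / 0.0264983 ≈ 0.010.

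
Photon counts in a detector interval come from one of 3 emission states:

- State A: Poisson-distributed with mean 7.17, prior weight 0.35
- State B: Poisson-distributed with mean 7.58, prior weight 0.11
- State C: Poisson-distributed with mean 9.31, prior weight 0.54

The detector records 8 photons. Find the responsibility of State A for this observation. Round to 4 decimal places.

0.3581

By Bayes' theorem, P(k | x) = π_k f_k(x) / Σ_j π_j f_j(x).
Poisson probabilities:
  L_A = e^(−7.17)·7.17^8/8! = 0.133273
  L_B = e^(−7.58)·7.58^8/8! = 0.138001
  L_C = e^(−9.31)·9.31^8/8! = 0.126705
Unnormalised posteriors:
  π_A·L_A = 0.35 × 0.133273 = 0.0466455
  π_B·L_B = 0.11 × 0.138001 = 0.0151801
  π_C·L_C = 0.54 × 0.126705 = 0.0684209
Marginal: 0.0466455 + 0.0151801 + 0.0684209 = 0.130246
P(State A | the observation) ≈ 0.3581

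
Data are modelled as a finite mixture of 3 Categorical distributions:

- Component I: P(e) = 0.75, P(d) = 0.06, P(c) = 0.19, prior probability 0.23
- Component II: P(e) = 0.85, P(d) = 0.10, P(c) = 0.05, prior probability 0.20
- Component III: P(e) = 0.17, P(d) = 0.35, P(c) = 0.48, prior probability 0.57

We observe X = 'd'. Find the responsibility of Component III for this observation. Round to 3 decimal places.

Posterior ∝ prior × likelihood, so P(k | x) ∝ P(Z=k) f_k(x); normalise over all components.
Categorical probabilities:
  f_I = 0.06
  f_II = 0.1
  f_III = 0.35
Unnormalised posteriors:
  P(Z=I)·f_I = 0.23 × 0.06 = 0.0138
  P(Z=II)·f_II = 0.20 × 0.1 = 0.02
  P(Z=III)·f_III = 0.57 × 0.35 = 0.1995
Normaliser: 0.0138 + 0.02 + 0.1995 = 0.2333
P(Component III | x) ≈ 0.855

0.855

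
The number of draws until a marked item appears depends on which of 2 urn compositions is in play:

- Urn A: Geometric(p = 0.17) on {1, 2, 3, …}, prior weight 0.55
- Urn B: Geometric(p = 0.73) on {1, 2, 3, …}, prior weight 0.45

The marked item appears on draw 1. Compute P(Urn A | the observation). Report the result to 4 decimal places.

P(component k | x) = w_k·f_k(x) / marginal(x), where marginal(x) = Σ_j w_j·f_j(x).
Evaluate each component's likelihood at the observed value:
  p_A = 0.17
  p_B = 0.73
Prior × likelihood for each component:
  w_A·p_A = 0.55 × 0.17 = 0.0935
  w_B·p_B = 0.45 × 0.73 = 0.3285
Denominator: 0.0935 + 0.3285 = 0.422
P(Urn A | x) ≈ 0.2216

0.2216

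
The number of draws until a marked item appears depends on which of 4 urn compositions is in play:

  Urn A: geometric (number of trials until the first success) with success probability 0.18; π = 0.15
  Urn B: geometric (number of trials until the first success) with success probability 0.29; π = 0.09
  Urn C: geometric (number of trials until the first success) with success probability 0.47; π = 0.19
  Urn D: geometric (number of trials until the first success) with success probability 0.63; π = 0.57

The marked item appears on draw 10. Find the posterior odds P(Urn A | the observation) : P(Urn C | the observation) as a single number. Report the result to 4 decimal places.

15.3587

Only the two components matter; the odds are (P(Z=i) f_i(x)) / (P(Z=j) f_j(x)).
Component likelihoods at x = 10:
  L_A = 0.18·(1−0.18)^9 = 0.18·0.16762 = 0.0301715
  L_B = 0.29·(1−0.29)^9 = 0.29·0.0458485 = 0.0132961
  L_C = 0.47·(1−0.47)^9 = 0.47·0.00329976 = 0.00155089
  L_D = 0.63·(1−0.63)^9 = 0.63·0.000129962 = 8.18759e-05
Posterior odds = (P(Z=A)·L_A) / (P(Z=C)·L_C) = (0.15·0.0301715) / (0.19·0.00155089) = 0.00452573 / 0.000294669 ≈ 15.3587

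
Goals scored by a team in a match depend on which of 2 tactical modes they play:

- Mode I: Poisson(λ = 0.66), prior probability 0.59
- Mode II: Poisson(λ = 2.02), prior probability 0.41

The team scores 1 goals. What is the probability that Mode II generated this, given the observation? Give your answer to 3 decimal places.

Posterior ∝ prior × likelihood, so P(k | x) ∝ π_k f_k(x); normalise over all components.
Component likelihoods at x = 1 goals:
  L_I = 0.341122
  L_II = 0.267964
Multiply by the mixture weights:
  π_I·L_I = 0.59 × 0.341122 = 0.201262
  π_II·L_II = 0.41 × 0.267964 = 0.109865
Denominator: 0.201262 + 0.109865 = 0.311127
P(Mode II | data) = 0.109865 / 0.311127 ≈ 0.353

0.353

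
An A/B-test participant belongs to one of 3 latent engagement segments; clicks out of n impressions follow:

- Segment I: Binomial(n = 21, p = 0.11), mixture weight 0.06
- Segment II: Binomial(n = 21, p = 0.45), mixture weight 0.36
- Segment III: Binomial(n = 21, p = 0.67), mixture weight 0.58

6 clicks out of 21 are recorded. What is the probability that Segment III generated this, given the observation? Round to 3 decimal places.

Apply Bayes' rule: the posterior for each component is proportional to its prior times its likelihood at x.
Component likelihoods at x = 6 clicks out of 21:
  p_I = 0.0167386
  p_II = 0.0574417
  p_III = 0.000294218
Multiply by the mixture weights:
  P(Z=I)·p_I = 0.06 × 0.0167386 = 0.00100431
  P(Z=II)·p_II = 0.36 × 0.0574417 = 0.020679
  P(Z=III)·p_III = 0.58 × 0.000294218 = 0.000170647
Marginal: 0.00100431 + 0.020679 + 0.000170647 = 0.021854
P(Segment III | the observation) ≈ 0.008

0.008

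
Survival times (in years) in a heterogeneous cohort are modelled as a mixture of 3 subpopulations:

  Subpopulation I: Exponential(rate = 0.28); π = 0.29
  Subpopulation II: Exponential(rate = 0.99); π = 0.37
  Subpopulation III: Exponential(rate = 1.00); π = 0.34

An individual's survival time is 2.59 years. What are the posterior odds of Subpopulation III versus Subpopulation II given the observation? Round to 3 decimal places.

0.904

The posterior odds equal the prior odds times the likelihood ratio: (π_i/π_j)·(f_i(x)/f_j(x)).
Evaluate each component's likelihood at the observed value:
  L_I = 0.28·e^(−0.28·2.59) = 0.28·e^(−0.7252) = 0.135584
  L_II = 0.99·e^(−0.99·2.59) = 0.99·e^(−2.5641) = 0.0762186
  L_III = 1.00·e^(−1.00·2.59) = 1.00·e^(−2.5900) = 0.07502
Posterior odds = (π_III·L_III) / (π_II·L_II) = (0.34·0.07502) / (0.37·0.0762186) = 0.0255068 / 0.0282009 ≈ 0.904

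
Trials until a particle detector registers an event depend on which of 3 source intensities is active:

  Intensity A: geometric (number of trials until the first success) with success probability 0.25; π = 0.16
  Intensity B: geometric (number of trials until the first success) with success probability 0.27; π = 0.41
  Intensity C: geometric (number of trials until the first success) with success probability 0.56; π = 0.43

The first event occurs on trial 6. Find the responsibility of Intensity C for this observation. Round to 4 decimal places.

0.1091

Apply Bayes' rule: the posterior for each component is proportional to its prior times its likelihood at x.
Evaluate each component's likelihood at the observed value:
  p_A = 0.25·(1−0.25)^5 = 0.25·0.237305 = 0.0593262
  p_B = 0.27·(1−0.27)^5 = 0.27·0.207307 = 0.0559729
  p_C = 0.56·(1−0.56)^5 = 0.56·0.0164916 = 0.00923531
Prior × likelihood for each component:
  π_A·p_A = 0.16 × 0.0593262 = 0.00949219
  π_B·p_B = 0.41 × 0.0559729 = 0.0229489
  π_C·p_C = 0.43 × 0.00923531 = 0.00397118
Normaliser: 0.00949219 + 0.0229489 + 0.00397118 = 0.0364123
So the posterior for Intensity C is 0.00397118 / 0.0364123 ≈ 0.1091.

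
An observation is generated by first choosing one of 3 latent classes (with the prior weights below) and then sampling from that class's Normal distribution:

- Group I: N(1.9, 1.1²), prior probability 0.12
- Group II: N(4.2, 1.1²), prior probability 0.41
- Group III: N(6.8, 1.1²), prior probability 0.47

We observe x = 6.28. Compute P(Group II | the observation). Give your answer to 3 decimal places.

0.140

Apply Bayes' rule: the posterior for each component is proportional to its prior times its likelihood at x.
Evaluate each component's likelihood at the observed value:
  L_I = 0.00013082
  L_II = 0.0606875
  L_III = 0.324333
Weight by the priors:
  w_I·L_I = 0.12 × 0.00013082 = 1.56984e-05
  w_II·L_II = 0.41 × 0.0606875 = 0.0248819
  w_III·L_III = 0.47 × 0.324333 = 0.152437
Normaliser: 1.56984e-05 + 0.0248819 + 0.152437 = 0.177334
Responsibility of Group II: 0.0248819 / 0.177334 ≈ 0.140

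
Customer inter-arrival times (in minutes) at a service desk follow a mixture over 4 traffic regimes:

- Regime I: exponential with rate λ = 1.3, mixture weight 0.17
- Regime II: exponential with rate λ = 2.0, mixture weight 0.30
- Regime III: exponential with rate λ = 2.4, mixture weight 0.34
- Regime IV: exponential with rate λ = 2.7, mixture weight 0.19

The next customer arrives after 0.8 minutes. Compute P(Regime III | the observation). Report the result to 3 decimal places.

Posterior ∝ prior × likelihood, so P(k | x) ∝ P(Z=k) f_k(x); normalise over all components.
Component likelihoods at x = 0.8 minutes:
  p_I = 1.3·e^(−1.3·0.8) = 1.3·e^(−1.0400) = 0.459491
  p_II = 2.0·e^(−2.0·0.8) = 2.0·e^(−1.6000) = 0.403793
  p_III = 2.4·e^(−2.4·0.8) = 2.4·e^(−1.9200) = 0.351857
  p_IV = 2.7·e^(−2.7·0.8) = 2.7·e^(−2.1600) = 0.311378
Unnormalised posteriors:
  P(Z=I)·p_I = 0.17 × 0.459491 = 0.0781135
  P(Z=II)·p_II = 0.30 × 0.403793 = 0.121138
  P(Z=III)·p_III = 0.34 × 0.351857 = 0.119631
  P(Z=IV)·p_IV = 0.19 × 0.311378 = 0.0591618
Normaliser: 0.0781135 + 0.121138 + 0.119631 + 0.0591618 = 0.378044
Responsibility of Regime III: 0.119631 / 0.378044 ≈ 0.316

0.316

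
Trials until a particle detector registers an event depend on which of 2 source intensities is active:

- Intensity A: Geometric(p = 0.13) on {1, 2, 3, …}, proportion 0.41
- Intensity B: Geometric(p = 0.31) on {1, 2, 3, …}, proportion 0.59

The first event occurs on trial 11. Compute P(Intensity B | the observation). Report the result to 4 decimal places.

P(component k | x) = P(Z=k)·f_k(x) / marginal(x), where marginal(x) = Σ_j P(Z=j)·f_j(x).
Geometric probabilities:
  f_A = 0.13·(1−0.13)^10 = 0.13·0.248423 = 0.032295
  f_B = 0.31·(1−0.31)^10 = 0.31·0.0244619 = 0.0075832
Weight by the priors:
  P(Z=A)·f_A = 0.41 × 0.032295 = 0.013241
  P(Z=B)·f_B = 0.59 × 0.0075832 = 0.00447409
Evidence: 0.013241 + 0.00447409 = 0.0177151
P(Intensity B | the observation) = 0.00447409 / 0.0177151 ≈ 0.2526

0.2526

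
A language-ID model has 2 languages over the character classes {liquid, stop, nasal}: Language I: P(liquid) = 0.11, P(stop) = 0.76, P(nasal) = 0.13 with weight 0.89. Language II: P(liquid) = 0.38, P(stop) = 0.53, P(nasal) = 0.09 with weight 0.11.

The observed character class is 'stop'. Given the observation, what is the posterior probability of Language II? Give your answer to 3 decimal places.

0.079

By Bayes' theorem, P(k | x) = π_k f_k(x) / Σ_j π_j f_j(x).
Evaluate each component's likelihood at the observed value:
  p_I = 0.76
  p_II = 0.53
Prior × likelihood for each component:
  π_I·p_I = 0.89 × 0.76 = 0.6764
  π_II·p_II = 0.11 × 0.53 = 0.0583
Normaliser: 0.6764 + 0.0583 = 0.7347
P(Language II | the observation) = 0.0583 / 0.7347 ≈ 0.079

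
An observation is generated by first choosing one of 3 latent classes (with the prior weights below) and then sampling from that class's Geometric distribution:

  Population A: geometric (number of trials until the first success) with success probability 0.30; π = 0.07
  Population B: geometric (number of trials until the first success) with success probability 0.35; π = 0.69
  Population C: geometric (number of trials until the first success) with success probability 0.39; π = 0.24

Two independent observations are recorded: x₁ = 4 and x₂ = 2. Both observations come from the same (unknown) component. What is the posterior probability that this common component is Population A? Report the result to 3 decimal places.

0.070

Apply Bayes' rule: the posterior for each component is proportional to its prior times its likelihood at x.
Since both observations come from the same component, the likelihood for component k is f_k(x₁)·f_k(x₂).
  f_A = [0.1029] × [0.21] = 0.021609
  f_B = [0.0961188] × [0.2275] = 0.021867
  f_C = [0.0885226] × [0.2379] = 0.0210595
Prior × likelihood for each component:
  π_A·f_A = 0.07 × 0.021609 = 0.00151263
  π_B·f_B = 0.69 × 0.021867 = 0.0150882
  π_C·f_C = 0.24 × 0.0210595 = 0.00505429
Evidence: 0.00151263 + 0.0150882 + 0.00505429 = 0.0216552
So the posterior for Population A is 0.00151263 / 0.0216552 ≈ 0.070.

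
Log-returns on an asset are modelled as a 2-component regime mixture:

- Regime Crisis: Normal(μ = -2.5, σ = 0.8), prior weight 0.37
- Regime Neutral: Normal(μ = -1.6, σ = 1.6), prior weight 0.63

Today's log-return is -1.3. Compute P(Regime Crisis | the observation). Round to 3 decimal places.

0.280

By Bayes' theorem, P(k | x) = π_k f_k(x) / Σ_j π_j f_j(x).
Normal densities:
  p_Crisis = (1/(0.8·√(2π)))·exp(−(-1.3−-2.5)²/(2·0.8²)) = 0.498678·exp(-1.12500) = 0.161897
  p_Neutral = (1/(1.6·√(2π)))·exp(−(-1.3−-1.6)²/(2·1.6²)) = 0.249339·exp(-0.01758) = 0.244994
Prior × likelihood for each component:
  π_Crisis·p_Crisis = 0.37 × 0.161897 = 0.0599019
  π_Neutral·p_Neutral = 0.63 × 0.244994 = 0.154346
Evidence: 0.0599019 + 0.154346 = 0.214248
Responsibility of Regime Crisis: 0.0599019 / 0.214248 ≈ 0.280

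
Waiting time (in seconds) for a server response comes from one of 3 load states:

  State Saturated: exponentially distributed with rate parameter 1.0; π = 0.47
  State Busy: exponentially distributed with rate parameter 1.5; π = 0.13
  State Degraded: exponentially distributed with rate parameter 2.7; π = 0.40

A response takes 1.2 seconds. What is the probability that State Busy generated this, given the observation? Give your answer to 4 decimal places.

0.1492

The responsibility of component k is w_k f_k(x) divided by Σ_j w_j f_j(x).
Exponential densities:
  L_Saturated = 1.0·e^(−1.0·1.2) = 1.0·e^(−1.2000) = 0.301194
  L_Busy = 1.5·e^(−1.5·1.2) = 1.5·e^(−1.8000) = 0.247948
  L_Degraded = 2.7·e^(−2.7·1.2) = 2.7·e^(−3.2400) = 0.105743
Multiply by the mixture weights:
  w_Saturated·L_Saturated = 0.47 × 0.301194 = 0.141561
  w_Busy·L_Busy = 0.13 × 0.247948 = 0.0322333
  w_Degraded·L_Degraded = 0.40 × 0.105743 = 0.042297
Normaliser: 0.141561 + 0.0322333 + 0.042297 = 0.216092
Responsibility of State Busy: 0.0322333 / 0.216092 ≈ 0.1492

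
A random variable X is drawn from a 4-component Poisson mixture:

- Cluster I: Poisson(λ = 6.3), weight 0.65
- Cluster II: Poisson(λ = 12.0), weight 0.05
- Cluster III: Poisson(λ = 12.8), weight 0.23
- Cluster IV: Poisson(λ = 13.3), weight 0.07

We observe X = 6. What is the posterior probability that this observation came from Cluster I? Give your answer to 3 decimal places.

0.945

Posterior ∝ prior × likelihood, so P(k | x) ∝ π_k f_k(x); normalise over all components.
Poisson probabilities:
  f_I = 0.159461
  f_II = 0.0254813
  f_III = 0.0168639
  f_IV = 0.0128724
Prior × likelihood for each component:
  π_I·f_I = 0.65 × 0.159461 = 0.10365
  π_II·f_II = 0.05 × 0.0254813 = 0.00127406
  π_III·f_III = 0.23 × 0.0168639 = 0.0038787
  π_IV·f_IV = 0.07 × 0.0128724 = 0.000901071
Evidence: 0.10365 + 0.00127406 + 0.0038787 + 0.000901071 = 0.109704
So the posterior for Cluster I is 0.10365 / 0.109704 ≈ 0.945.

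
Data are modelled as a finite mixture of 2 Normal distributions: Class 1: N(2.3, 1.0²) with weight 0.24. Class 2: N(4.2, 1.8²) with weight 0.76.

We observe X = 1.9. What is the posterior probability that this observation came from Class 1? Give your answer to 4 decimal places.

Apply Bayes' rule: the posterior for each component is proportional to its prior times its likelihood at x.
Component likelihoods at x = 1.9:
  f_1 = (1/(1.0·√(2π)))·exp(−(1.9−2.3)²/(2·1.0²)) = 0.398942·exp(-0.08000) = 0.36827
  f_2 = (1/(1.8·√(2π)))·exp(−(1.9−4.2)²/(2·1.8²)) = 0.221635·exp(-0.81636) = 0.0979711
Prior × likelihood for each component:
  P(Z=1)·f_1 = 0.24 × 0.36827 = 0.0883848
  P(Z=2)·f_2 = 0.76 × 0.0979711 = 0.074458
Evidence: 0.0883848 + 0.074458 = 0.162843
P(Class 1 | 1.9) ≈ 0.5428

0.5428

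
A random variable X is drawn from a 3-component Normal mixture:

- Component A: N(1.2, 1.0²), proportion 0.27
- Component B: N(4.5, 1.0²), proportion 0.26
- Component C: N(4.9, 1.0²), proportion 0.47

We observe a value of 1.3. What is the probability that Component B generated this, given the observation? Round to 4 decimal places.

P(component k | x) = π_k·f_k(x) / marginal(x), where marginal(x) = Σ_j π_j·f_j(x).
Evaluate each component's likelihood at the observed value:
  L_A = (1/(1.0·√(2π)))·exp(−(1.3−1.2)²/(2·1.0²)) = 0.398942·exp(-0.00500) = 0.396953
  L_B = (1/(1.0·√(2π)))·exp(−(1.3−4.5)²/(2·1.0²)) = 0.398942·exp(-5.12000) = 0.00238409
  L_C = (1/(1.0·√(2π)))·exp(−(1.3−4.9)²/(2·1.0²)) = 0.398942·exp(-6.48000) = 0.000611902
Unnormalised posteriors:
  π_A·L_A = 0.27 × 0.396953 = 0.107177
  π_B·L_B = 0.26 × 0.00238409 = 0.000619863
  π_C·L_C = 0.47 × 0.000611902 = 0.000287594
Denominator: 0.107177 + 0.000619863 + 0.000287594 = 0.108085
P(Component B | 1.3) = 0.000619863 / 0.108085 ≈ 0.0057

0.0057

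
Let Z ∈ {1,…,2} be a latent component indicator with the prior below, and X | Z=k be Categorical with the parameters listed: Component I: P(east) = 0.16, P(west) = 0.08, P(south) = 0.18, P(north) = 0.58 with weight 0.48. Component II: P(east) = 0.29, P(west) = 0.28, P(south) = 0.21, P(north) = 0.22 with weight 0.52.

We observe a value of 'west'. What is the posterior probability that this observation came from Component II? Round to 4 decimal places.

0.7913

By Bayes' theorem, P(k | x) = w_k f_k(x) / Σ_j w_j f_j(x).
Evaluate each component's likelihood at the observed value:
  f_I = P(west | comp) = 0.08
  f_II = P(west | comp) = 0.28
Weight by the priors:
  w_I·f_I = 0.48 × 0.08 = 0.0384
  w_II·f_II = 0.52 × 0.28 = 0.1456
Evidence: 0.0384 + 0.1456 = 0.184
Responsibility of Component II: 0.1456 / 0.184 ≈ 0.7913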